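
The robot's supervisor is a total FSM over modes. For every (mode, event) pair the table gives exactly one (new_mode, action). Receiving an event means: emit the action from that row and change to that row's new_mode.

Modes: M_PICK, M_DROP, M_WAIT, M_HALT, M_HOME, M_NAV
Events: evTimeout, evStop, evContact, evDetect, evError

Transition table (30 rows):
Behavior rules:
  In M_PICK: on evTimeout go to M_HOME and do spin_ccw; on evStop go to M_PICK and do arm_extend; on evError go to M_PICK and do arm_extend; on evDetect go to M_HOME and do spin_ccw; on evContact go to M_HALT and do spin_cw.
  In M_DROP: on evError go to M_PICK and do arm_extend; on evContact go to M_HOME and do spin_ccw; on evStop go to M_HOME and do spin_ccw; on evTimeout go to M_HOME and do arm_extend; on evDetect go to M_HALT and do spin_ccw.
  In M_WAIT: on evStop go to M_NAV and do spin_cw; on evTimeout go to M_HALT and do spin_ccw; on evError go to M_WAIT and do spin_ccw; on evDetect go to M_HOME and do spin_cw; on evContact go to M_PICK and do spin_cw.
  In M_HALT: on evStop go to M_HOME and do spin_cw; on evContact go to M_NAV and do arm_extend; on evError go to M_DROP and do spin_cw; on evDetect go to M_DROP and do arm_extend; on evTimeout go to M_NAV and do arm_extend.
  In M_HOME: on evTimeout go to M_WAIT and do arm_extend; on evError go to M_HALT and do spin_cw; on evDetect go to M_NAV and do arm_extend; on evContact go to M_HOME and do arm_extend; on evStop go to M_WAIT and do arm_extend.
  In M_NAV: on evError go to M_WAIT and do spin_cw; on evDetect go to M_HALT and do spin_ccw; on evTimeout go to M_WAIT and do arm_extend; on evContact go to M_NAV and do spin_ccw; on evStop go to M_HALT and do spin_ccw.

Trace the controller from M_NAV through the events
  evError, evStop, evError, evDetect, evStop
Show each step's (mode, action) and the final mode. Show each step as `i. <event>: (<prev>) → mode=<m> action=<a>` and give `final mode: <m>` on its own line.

final mode: M_WAIT

1. evError: (M_NAV) → mode=M_WAIT action=spin_cw
2. evStop: (M_WAIT) → mode=M_NAV action=spin_cw
3. evError: (M_NAV) → mode=M_WAIT action=spin_cw
4. evDetect: (M_WAIT) → mode=M_HOME action=spin_cw
5. evStop: (M_HOME) → mode=M_WAIT action=arm_extend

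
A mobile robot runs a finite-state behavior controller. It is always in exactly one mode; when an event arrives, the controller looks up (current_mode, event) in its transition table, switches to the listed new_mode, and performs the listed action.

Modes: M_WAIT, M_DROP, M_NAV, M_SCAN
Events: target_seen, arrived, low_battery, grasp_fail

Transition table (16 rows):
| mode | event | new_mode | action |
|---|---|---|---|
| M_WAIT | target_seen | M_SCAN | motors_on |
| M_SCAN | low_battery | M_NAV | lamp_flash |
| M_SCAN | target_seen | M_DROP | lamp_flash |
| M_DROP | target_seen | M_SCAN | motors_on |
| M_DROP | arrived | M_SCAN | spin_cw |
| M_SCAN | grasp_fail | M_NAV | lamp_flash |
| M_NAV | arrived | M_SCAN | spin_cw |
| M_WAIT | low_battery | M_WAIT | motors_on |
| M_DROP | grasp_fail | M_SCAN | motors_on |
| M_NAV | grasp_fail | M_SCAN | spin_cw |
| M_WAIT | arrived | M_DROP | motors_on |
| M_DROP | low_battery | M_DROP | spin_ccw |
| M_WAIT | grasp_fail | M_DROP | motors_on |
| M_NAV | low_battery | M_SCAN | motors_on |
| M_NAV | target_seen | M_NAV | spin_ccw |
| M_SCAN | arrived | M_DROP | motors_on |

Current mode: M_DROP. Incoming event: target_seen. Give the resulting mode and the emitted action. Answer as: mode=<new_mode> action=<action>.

mode=M_SCAN action=motors_on

current mode = M_DROP; filter table to that mode:
  (M_DROP, target_seen) → (M_SCAN, motors_on)  ← event matches
  (M_DROP, arrived) → (M_SCAN, spin_cw)
  (M_DROP, grasp_fail) → (M_SCAN, motors_on)
  (M_DROP, low_battery) → (M_DROP, spin_ccw)
event = target_seen selects (M_SCAN, motors_on)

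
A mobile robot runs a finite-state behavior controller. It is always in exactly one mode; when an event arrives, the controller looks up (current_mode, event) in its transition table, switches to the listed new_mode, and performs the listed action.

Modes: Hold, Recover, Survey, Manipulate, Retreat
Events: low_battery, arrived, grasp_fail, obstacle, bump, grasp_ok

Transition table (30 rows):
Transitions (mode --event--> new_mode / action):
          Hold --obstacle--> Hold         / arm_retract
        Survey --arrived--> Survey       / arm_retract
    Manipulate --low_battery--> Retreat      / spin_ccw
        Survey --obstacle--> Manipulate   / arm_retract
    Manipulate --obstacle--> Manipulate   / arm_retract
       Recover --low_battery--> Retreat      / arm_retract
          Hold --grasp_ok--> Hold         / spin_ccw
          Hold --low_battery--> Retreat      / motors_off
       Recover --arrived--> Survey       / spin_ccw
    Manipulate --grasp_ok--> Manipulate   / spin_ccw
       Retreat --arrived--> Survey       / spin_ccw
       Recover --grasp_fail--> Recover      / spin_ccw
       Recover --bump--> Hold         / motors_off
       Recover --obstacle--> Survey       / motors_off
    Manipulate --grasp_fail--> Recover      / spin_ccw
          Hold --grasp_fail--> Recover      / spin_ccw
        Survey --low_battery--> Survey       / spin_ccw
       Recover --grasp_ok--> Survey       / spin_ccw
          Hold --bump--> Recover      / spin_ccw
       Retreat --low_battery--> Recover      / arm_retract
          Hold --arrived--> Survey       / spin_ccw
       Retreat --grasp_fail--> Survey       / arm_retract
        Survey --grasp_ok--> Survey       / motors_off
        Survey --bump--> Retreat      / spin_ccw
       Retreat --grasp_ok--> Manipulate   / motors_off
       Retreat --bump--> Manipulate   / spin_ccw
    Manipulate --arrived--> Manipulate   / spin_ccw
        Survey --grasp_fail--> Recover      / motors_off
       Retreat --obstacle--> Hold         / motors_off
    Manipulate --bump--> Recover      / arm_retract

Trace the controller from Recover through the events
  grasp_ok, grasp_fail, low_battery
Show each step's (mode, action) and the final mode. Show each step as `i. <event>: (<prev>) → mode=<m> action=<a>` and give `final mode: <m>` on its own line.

1. grasp_ok: (Recover) → mode=Survey action=spin_ccw
2. grasp_fail: (Survey) → mode=Recover action=motors_off
3. low_battery: (Recover) → mode=Retreat action=arm_retract

final mode: Retreat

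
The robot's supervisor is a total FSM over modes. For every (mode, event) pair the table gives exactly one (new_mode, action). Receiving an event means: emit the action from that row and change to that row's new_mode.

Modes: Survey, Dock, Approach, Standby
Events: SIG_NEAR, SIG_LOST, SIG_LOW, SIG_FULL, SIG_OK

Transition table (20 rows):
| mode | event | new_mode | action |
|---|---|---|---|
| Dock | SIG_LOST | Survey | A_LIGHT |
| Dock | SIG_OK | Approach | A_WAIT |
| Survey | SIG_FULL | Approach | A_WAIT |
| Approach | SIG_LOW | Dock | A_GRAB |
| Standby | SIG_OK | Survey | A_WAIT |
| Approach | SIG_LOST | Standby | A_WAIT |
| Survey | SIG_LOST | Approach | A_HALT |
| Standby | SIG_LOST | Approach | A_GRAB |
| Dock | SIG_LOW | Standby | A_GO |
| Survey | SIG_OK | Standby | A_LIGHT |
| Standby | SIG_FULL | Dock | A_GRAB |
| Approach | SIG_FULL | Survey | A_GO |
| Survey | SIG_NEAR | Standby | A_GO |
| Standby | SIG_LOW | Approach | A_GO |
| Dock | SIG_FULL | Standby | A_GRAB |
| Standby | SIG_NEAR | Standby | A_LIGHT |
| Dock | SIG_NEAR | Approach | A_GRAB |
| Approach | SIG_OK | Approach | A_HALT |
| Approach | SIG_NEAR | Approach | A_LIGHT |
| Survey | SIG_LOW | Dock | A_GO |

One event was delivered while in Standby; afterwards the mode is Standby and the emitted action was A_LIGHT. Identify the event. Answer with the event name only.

SIG_NEAR

try SIG_NEAR: (Standby, SIG_NEAR) → (Standby, A_LIGHT)  ← matches
try SIG_LOST: (Standby, SIG_LOST) → (Approach, A_GRAB)
try SIG_LOW: (Standby, SIG_LOW) → (Approach, A_GO)
try SIG_FULL: (Standby, SIG_FULL) → (Dock, A_GRAB)
try SIG_OK: (Standby, SIG_OK) → (Survey, A_WAIT)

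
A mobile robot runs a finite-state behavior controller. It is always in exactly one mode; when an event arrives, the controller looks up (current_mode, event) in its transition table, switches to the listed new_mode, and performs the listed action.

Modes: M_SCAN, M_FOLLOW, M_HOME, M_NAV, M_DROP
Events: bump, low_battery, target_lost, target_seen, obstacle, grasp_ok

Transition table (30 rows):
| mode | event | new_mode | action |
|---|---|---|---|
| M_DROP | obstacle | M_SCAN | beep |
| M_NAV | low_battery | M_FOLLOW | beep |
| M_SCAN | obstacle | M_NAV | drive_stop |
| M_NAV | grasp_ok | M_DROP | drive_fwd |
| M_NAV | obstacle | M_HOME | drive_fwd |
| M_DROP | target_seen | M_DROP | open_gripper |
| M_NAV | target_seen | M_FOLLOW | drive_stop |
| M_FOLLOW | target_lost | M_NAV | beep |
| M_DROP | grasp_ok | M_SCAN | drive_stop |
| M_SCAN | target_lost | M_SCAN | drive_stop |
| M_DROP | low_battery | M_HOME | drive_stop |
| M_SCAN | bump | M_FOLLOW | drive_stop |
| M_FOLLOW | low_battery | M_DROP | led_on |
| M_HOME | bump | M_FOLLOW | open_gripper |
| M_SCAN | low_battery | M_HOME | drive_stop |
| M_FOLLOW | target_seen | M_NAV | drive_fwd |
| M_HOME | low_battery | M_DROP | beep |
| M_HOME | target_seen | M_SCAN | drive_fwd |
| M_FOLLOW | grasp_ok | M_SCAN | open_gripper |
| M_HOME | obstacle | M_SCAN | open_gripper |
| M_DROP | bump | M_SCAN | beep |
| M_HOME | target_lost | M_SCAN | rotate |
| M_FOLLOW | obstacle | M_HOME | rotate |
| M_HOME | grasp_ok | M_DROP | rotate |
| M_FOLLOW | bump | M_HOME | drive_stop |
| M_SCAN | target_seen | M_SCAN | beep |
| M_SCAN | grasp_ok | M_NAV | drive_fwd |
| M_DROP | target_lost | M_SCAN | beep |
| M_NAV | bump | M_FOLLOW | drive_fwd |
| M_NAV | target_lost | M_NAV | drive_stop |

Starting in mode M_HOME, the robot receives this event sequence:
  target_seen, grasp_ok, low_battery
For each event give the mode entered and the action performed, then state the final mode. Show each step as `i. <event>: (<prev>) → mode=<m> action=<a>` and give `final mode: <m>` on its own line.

final mode: M_FOLLOW

1. target_seen: (M_HOME) → mode=M_SCAN action=drive_fwd
2. grasp_ok: (M_SCAN) → mode=M_NAV action=drive_fwd
3. low_battery: (M_NAV) → mode=M_FOLLOW action=beep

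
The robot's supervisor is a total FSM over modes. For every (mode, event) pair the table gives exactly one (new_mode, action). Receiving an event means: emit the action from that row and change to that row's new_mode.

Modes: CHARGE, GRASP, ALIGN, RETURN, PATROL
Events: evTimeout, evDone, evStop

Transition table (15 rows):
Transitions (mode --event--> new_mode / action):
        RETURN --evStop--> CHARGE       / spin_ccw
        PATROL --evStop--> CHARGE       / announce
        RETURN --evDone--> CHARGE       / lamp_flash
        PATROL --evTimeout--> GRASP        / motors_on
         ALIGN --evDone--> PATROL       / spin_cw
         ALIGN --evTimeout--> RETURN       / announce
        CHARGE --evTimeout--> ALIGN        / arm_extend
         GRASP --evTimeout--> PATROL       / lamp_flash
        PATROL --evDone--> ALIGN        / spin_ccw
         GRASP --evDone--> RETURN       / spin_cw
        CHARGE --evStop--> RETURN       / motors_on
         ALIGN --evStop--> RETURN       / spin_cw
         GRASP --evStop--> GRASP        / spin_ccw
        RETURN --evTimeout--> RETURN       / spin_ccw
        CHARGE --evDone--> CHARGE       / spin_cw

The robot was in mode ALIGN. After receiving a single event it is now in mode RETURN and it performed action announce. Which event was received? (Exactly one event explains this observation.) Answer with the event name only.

try evTimeout: (ALIGN, evTimeout) → (RETURN, announce)  ← matches
try evDone: (ALIGN, evDone) → (PATROL, spin_cw)
try evStop: (ALIGN, evStop) → (RETURN, spin_cw)

evTimeout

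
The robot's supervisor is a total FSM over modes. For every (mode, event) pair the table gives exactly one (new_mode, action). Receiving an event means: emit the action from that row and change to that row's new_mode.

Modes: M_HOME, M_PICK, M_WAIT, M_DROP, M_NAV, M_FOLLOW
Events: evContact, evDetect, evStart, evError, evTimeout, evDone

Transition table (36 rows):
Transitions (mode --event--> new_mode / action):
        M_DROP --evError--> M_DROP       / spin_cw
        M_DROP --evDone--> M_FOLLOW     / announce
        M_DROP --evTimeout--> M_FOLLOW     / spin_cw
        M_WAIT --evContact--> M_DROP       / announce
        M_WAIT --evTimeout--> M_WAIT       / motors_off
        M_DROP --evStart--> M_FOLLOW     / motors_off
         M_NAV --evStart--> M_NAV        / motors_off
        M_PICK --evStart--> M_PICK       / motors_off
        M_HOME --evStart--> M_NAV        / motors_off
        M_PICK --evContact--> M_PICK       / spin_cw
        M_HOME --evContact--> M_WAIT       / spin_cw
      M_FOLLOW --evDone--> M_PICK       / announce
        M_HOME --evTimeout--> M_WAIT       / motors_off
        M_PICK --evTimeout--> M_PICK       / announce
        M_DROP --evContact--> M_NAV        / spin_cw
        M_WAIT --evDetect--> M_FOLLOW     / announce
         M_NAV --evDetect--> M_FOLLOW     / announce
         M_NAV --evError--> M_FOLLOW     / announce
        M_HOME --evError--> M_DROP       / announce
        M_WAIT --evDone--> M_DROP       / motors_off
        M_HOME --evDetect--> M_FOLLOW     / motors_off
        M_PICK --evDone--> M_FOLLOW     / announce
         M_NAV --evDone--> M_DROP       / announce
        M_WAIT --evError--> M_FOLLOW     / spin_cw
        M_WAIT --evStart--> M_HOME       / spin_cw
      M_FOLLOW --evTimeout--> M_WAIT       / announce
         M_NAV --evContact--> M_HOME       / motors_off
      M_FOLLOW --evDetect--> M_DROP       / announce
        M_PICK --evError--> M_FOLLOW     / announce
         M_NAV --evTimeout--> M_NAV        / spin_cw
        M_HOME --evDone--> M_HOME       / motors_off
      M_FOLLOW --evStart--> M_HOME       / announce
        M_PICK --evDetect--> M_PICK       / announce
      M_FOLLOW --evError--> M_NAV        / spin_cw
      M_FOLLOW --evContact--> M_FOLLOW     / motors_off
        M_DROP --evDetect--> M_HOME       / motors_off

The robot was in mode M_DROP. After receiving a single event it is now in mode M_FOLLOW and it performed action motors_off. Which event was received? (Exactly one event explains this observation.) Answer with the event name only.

evStart

try evContact: (M_DROP, evContact) → (M_NAV, spin_cw)
try evDetect: (M_DROP, evDetect) → (M_HOME, motors_off)
try evStart: (M_DROP, evStart) → (M_FOLLOW, motors_off)  ← matches
try evError: (M_DROP, evError) → (M_DROP, spin_cw)
try evTimeout: (M_DROP, evTimeout) → (M_FOLLOW, spin_cw)
try evDone: (M_DROP, evDone) → (M_FOLLOW, announce)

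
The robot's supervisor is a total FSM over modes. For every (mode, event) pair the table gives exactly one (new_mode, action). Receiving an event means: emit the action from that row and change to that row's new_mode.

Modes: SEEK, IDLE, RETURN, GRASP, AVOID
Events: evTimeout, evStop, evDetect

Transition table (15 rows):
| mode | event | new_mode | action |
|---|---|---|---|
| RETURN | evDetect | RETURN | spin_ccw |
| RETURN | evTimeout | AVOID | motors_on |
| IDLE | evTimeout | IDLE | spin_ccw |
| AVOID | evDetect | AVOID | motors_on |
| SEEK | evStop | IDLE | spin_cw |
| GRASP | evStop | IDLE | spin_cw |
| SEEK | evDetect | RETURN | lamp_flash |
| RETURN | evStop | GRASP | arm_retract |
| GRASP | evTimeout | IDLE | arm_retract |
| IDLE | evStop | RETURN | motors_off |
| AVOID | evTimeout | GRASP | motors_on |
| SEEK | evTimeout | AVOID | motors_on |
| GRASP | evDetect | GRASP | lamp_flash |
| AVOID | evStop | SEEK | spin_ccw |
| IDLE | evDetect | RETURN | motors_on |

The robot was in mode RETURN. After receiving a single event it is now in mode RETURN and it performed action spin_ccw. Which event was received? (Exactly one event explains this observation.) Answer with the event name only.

evDetect

try evTimeout: (RETURN, evTimeout) → (AVOID, motors_on)
try evStop: (RETURN, evStop) → (GRASP, arm_retract)
try evDetect: (RETURN, evDetect) → (RETURN, spin_ccw)  ← matches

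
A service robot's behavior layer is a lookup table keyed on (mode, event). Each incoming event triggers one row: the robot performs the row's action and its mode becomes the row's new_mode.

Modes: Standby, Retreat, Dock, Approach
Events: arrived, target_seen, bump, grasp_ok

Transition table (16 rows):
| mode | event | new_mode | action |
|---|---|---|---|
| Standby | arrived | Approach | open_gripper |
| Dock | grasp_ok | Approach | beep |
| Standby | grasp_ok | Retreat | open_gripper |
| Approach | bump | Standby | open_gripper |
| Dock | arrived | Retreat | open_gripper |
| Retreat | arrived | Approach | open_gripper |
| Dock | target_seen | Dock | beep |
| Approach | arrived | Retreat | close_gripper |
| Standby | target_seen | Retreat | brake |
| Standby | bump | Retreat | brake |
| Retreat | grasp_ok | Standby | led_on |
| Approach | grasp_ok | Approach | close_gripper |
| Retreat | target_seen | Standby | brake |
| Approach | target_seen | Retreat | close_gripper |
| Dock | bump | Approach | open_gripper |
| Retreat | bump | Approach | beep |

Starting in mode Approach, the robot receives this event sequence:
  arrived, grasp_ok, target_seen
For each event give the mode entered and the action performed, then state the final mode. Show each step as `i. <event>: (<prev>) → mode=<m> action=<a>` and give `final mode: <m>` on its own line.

final mode: Retreat

1. arrived: (Approach) → mode=Retreat action=close_gripper
2. grasp_ok: (Retreat) → mode=Standby action=led_on
3. target_seen: (Standby) → mode=Retreat action=brake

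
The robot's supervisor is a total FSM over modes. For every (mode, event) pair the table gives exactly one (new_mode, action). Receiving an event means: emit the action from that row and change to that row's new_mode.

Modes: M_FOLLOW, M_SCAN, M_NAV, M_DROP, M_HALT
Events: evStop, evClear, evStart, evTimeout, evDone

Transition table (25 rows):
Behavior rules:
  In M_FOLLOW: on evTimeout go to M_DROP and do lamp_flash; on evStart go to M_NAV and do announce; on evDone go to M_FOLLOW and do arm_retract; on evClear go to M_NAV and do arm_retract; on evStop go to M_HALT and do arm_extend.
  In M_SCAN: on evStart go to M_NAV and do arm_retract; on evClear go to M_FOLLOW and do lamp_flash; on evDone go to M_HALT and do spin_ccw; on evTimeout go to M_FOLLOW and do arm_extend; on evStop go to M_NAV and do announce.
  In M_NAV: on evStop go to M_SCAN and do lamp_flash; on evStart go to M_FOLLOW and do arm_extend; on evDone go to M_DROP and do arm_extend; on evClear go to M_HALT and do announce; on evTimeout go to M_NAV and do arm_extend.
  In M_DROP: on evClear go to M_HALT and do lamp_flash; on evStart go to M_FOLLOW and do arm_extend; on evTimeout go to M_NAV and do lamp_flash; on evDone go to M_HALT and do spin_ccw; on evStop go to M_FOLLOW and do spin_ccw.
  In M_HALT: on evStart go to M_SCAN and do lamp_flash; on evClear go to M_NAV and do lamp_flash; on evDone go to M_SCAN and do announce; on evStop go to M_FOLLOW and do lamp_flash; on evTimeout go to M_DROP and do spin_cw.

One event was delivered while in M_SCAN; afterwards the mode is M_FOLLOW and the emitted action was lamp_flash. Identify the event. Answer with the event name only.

try evStop: (M_SCAN, evStop) → (M_NAV, announce)
try evClear: (M_SCAN, evClear) → (M_FOLLOW, lamp_flash)  ← matches
try evStart: (M_SCAN, evStart) → (M_NAV, arm_retract)
try evTimeout: (M_SCAN, evTimeout) → (M_FOLLOW, arm_extend)
try evDone: (M_SCAN, evDone) → (M_HALT, spin_ccw)

evClear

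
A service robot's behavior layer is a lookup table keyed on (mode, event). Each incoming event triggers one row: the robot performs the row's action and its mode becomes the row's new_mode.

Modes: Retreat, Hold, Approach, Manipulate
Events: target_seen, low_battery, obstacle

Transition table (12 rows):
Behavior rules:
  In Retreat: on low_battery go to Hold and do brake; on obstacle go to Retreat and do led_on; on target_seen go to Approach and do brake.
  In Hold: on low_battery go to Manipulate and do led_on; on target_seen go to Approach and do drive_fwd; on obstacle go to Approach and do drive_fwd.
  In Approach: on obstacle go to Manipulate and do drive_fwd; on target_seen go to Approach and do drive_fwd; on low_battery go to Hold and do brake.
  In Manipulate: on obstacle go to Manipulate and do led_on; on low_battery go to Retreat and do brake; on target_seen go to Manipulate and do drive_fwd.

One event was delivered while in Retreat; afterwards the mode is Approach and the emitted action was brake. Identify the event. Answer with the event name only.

try target_seen: (Retreat, target_seen) → (Approach, brake)  ← matches
try low_battery: (Retreat, low_battery) → (Hold, brake)
try obstacle: (Retreat, obstacle) → (Retreat, led_on)

target_seen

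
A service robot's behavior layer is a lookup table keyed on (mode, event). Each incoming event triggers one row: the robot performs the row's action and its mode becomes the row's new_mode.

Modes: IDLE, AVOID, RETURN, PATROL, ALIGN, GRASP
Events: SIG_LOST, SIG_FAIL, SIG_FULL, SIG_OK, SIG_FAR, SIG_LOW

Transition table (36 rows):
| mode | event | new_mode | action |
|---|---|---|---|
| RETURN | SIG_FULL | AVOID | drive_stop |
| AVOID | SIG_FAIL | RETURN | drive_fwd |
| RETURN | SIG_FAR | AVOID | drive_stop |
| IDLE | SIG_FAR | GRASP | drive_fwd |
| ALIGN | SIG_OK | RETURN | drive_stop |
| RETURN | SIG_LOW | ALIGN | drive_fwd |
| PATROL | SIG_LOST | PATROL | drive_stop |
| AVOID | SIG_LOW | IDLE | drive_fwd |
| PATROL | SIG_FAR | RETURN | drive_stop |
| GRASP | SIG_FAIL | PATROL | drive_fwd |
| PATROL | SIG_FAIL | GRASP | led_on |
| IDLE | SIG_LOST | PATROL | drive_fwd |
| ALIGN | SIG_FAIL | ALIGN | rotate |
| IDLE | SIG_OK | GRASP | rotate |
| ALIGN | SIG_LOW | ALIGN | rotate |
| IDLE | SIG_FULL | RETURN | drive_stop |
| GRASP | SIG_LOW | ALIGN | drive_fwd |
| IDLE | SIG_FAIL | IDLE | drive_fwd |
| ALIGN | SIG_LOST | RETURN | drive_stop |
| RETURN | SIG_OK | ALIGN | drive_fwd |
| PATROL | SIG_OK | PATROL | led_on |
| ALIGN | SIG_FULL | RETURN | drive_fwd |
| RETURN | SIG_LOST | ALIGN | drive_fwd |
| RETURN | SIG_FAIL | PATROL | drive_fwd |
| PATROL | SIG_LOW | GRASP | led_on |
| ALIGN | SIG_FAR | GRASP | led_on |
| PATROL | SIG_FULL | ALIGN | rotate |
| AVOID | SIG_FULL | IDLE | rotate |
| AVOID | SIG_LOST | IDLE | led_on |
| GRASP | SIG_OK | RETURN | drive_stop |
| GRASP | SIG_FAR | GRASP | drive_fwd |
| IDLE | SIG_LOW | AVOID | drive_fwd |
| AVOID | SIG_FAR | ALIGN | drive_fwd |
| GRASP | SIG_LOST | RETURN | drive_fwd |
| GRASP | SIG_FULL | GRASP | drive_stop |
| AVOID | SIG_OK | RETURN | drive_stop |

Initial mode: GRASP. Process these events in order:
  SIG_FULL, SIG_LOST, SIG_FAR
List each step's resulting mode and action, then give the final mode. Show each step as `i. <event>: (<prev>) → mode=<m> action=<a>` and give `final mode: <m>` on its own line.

1. SIG_FULL: (GRASP) → mode=GRASP action=drive_stop
2. SIG_LOST: (GRASP) → mode=RETURN action=drive_fwd
3. SIG_FAR: (RETURN) → mode=AVOID action=drive_stop

final mode: AVOID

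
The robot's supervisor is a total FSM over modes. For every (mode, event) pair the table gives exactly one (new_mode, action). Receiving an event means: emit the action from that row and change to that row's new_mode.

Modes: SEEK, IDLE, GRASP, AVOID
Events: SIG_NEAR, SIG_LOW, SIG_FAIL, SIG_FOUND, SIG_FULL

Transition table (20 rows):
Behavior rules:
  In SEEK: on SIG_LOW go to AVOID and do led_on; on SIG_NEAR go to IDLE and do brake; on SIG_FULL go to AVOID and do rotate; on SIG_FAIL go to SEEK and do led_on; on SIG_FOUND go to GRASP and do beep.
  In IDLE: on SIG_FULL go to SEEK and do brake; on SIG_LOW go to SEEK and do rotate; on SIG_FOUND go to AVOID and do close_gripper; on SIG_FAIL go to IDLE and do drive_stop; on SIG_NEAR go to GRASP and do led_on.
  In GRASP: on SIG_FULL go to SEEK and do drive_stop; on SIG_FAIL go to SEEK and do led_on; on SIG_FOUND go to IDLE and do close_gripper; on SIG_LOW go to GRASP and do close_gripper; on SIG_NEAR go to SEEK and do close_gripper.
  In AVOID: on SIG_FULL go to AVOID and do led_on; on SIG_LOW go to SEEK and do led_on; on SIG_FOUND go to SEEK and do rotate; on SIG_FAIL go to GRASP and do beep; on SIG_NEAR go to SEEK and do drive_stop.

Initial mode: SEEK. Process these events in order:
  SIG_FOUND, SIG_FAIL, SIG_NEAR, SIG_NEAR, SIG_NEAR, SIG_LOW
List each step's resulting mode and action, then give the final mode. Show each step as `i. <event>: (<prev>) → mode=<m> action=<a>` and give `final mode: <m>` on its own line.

final mode: AVOID

1. SIG_FOUND: (SEEK) → mode=GRASP action=beep
2. SIG_FAIL: (GRASP) → mode=SEEK action=led_on
3. SIG_NEAR: (SEEK) → mode=IDLE action=brake
4. SIG_NEAR: (IDLE) → mode=GRASP action=led_on
5. SIG_NEAR: (GRASP) → mode=SEEK action=close_gripper
6. SIG_LOW: (SEEK) → mode=AVOID action=led_on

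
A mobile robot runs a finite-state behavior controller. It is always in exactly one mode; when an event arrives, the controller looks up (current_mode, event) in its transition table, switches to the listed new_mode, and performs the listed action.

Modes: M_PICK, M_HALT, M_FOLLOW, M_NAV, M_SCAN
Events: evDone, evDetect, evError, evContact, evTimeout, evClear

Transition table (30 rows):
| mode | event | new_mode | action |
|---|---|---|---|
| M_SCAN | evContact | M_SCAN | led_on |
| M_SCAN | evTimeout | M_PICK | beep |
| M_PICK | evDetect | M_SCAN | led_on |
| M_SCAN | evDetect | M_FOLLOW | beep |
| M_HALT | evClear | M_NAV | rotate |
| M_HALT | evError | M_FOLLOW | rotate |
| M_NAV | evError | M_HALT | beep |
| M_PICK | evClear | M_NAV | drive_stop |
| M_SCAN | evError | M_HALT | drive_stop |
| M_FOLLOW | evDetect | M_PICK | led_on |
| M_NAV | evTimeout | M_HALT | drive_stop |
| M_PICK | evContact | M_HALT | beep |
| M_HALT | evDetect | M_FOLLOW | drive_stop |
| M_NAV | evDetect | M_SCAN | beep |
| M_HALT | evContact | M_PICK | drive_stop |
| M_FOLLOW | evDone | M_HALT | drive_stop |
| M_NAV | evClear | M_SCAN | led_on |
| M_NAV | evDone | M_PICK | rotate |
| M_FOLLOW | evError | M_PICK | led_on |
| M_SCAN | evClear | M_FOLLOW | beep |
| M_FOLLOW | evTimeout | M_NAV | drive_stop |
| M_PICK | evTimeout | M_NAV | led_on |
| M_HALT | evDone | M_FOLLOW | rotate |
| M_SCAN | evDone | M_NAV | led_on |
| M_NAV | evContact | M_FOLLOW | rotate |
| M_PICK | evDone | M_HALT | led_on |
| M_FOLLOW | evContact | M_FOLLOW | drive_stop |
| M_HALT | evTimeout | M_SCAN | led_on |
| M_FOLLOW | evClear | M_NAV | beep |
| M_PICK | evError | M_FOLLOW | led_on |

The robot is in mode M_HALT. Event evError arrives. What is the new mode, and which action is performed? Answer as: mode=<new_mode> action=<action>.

mode=M_FOLLOW action=rotate

current mode = M_HALT; filter table to that mode:
  (M_HALT, evClear) → (M_NAV, rotate)
  (M_HALT, evError) → (M_FOLLOW, rotate)  ← event matches
  (M_HALT, evDetect) → (M_FOLLOW, drive_stop)
  (M_HALT, evContact) → (M_PICK, drive_stop)
  (M_HALT, evDone) → (M_FOLLOW, rotate)
  (M_HALT, evTimeout) → (M_SCAN, led_on)
event = evError selects (M_FOLLOW, rotate)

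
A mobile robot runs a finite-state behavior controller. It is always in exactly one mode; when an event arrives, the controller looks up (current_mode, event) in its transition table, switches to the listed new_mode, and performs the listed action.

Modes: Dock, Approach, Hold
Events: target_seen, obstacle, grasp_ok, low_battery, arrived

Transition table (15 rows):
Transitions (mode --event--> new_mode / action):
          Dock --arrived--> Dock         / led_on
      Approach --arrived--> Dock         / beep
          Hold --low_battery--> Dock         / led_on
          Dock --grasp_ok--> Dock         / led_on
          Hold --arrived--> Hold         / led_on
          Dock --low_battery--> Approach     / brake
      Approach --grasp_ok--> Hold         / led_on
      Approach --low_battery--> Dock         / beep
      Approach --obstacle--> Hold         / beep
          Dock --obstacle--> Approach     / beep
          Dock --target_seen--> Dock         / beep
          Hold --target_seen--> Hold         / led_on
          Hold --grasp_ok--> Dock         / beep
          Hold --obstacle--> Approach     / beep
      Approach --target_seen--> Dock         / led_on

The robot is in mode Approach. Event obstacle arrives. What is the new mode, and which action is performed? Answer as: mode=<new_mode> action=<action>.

current mode = Approach; filter table to that mode:
  (Approach, arrived) → (Dock, beep)
  (Approach, grasp_ok) → (Hold, led_on)
  (Approach, low_battery) → (Dock, beep)
  (Approach, obstacle) → (Hold, beep)  ← event matches
  (Approach, target_seen) → (Dock, led_on)
event = obstacle selects (Hold, beep)

mode=Hold action=beep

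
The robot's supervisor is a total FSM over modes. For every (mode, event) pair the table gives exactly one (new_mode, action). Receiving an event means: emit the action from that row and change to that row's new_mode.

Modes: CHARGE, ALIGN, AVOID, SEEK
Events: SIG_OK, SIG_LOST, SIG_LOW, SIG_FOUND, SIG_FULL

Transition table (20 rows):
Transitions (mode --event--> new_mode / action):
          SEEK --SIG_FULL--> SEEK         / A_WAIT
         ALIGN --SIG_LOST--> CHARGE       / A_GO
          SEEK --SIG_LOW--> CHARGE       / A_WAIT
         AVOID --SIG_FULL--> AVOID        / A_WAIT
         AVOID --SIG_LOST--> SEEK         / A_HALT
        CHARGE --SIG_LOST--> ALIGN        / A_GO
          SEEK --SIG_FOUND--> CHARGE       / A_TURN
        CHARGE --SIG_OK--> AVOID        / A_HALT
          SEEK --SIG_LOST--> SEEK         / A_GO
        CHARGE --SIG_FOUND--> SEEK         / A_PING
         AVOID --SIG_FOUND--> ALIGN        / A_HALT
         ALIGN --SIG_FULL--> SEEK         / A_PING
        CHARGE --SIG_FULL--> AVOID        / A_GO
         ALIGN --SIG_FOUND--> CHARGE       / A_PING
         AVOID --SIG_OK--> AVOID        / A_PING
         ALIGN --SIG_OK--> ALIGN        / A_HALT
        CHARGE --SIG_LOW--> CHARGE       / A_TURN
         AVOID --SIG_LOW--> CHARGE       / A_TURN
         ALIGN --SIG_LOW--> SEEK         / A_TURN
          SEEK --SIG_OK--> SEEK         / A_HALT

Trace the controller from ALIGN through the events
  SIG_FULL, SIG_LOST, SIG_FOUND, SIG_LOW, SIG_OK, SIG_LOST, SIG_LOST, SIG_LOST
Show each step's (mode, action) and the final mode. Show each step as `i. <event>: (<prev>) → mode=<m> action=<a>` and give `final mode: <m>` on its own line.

1. SIG_FULL: (ALIGN) → mode=SEEK action=A_PING
2. SIG_LOST: (SEEK) → mode=SEEK action=A_GO
3. SIG_FOUND: (SEEK) → mode=CHARGE action=A_TURN
4. SIG_LOW: (CHARGE) → mode=CHARGE action=A_TURN
5. SIG_OK: (CHARGE) → mode=AVOID action=A_HALT
6. SIG_LOST: (AVOID) → mode=SEEK action=A_HALT
7. SIG_LOST: (SEEK) → mode=SEEK action=A_GO
8. SIG_LOST: (SEEK) → mode=SEEK action=A_GO

final mode: SEEK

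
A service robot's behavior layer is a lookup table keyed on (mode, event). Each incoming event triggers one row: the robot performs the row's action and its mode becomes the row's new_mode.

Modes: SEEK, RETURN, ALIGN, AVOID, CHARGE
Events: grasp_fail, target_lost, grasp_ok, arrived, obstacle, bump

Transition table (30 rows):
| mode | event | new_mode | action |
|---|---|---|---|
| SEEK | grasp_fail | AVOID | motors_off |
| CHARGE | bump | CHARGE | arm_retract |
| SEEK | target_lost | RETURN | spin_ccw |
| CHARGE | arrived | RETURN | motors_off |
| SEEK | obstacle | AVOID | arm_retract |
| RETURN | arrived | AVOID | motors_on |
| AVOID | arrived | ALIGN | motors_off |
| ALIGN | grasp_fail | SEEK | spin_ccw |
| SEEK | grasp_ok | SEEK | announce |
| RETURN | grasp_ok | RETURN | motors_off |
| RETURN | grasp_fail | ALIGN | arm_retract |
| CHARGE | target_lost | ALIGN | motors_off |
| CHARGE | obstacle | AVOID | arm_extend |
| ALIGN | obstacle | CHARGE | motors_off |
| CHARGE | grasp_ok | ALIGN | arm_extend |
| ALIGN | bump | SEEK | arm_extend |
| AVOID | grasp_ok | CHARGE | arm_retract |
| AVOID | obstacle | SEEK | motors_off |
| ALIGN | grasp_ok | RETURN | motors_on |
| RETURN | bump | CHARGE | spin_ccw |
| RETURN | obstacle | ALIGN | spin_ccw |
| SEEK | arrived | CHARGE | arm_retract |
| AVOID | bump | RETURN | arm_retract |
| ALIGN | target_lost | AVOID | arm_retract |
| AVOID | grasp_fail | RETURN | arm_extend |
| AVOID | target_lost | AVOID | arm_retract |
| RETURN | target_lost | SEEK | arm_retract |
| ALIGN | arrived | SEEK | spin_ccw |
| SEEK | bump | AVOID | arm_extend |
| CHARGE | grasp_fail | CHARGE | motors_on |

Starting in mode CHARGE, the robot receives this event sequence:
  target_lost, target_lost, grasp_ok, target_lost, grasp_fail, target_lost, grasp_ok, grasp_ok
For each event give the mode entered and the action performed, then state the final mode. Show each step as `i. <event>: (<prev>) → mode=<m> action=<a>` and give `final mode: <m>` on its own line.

final mode: RETURN

1. target_lost: (CHARGE) → mode=ALIGN action=motors_off
2. target_lost: (ALIGN) → mode=AVOID action=arm_retract
3. grasp_ok: (AVOID) → mode=CHARGE action=arm_retract
4. target_lost: (CHARGE) → mode=ALIGN action=motors_off
5. grasp_fail: (ALIGN) → mode=SEEK action=spin_ccw
6. target_lost: (SEEK) → mode=RETURN action=spin_ccw
7. grasp_ok: (RETURN) → mode=RETURN action=motors_off
8. grasp_ok: (RETURN) → mode=RETURN action=motors_off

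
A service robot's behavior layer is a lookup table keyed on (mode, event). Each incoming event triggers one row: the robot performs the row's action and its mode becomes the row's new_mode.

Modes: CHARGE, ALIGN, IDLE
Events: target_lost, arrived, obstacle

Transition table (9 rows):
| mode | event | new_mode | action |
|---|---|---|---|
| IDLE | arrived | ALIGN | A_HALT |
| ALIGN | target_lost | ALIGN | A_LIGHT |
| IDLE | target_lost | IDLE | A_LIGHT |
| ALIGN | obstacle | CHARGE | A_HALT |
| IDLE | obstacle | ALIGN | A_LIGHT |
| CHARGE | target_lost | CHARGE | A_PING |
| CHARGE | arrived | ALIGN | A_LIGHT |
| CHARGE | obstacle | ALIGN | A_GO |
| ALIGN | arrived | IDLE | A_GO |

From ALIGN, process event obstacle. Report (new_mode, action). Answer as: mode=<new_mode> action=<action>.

mode=CHARGE action=A_HALT

current mode = ALIGN; filter table to that mode:
  (ALIGN, target_lost) → (ALIGN, A_LIGHT)
  (ALIGN, obstacle) → (CHARGE, A_HALT)  ← event matches
  (ALIGN, arrived) → (IDLE, A_GO)
event = obstacle selects (CHARGE, A_HALT)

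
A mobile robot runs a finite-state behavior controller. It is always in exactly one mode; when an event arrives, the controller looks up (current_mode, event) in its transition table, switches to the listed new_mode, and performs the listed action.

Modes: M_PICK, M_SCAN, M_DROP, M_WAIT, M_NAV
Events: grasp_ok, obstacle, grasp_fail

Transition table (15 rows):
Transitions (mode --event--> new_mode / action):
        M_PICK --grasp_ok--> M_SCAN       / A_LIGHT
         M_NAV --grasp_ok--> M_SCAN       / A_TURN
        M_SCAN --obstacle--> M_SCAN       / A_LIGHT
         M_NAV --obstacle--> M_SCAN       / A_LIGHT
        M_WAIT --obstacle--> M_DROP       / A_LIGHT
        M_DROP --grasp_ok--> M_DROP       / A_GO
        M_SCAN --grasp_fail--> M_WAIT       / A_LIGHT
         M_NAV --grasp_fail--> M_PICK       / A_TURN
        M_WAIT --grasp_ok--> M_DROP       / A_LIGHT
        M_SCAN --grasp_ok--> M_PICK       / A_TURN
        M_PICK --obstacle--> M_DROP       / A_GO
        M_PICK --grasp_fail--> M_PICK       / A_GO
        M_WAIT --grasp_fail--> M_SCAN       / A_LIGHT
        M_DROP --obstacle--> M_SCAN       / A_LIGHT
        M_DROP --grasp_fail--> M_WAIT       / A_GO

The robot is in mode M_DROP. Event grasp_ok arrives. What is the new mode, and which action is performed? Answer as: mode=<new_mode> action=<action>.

mode=M_DROP action=A_GO

current mode = M_DROP; filter table to that mode:
  (M_DROP, grasp_ok) → (M_DROP, A_GO)  ← event matches
  (M_DROP, obstacle) → (M_SCAN, A_LIGHT)
  (M_DROP, grasp_fail) → (M_WAIT, A_GO)
event = grasp_ok selects (M_DROP, A_GO)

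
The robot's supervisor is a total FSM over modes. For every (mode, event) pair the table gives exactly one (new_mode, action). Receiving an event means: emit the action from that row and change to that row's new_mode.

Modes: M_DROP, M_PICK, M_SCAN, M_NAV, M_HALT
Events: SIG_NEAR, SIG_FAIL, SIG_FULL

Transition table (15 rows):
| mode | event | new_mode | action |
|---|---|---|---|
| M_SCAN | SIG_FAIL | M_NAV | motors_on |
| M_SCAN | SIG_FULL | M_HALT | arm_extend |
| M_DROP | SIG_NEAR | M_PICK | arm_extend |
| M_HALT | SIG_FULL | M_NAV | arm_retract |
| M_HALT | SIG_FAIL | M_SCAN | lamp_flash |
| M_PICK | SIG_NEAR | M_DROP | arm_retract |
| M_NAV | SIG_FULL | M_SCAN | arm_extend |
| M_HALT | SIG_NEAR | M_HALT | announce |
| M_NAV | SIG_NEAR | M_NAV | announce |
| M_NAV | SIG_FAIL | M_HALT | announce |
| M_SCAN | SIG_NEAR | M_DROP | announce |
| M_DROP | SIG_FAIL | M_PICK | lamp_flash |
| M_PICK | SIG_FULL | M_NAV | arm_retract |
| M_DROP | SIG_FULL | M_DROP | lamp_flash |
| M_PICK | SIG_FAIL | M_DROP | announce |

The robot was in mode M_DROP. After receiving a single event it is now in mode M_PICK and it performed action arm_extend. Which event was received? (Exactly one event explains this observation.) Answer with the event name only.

try SIG_NEAR: (M_DROP, SIG_NEAR) → (M_PICK, arm_extend)  ← matches
try SIG_FAIL: (M_DROP, SIG_FAIL) → (M_PICK, lamp_flash)
try SIG_FULL: (M_DROP, SIG_FULL) → (M_DROP, lamp_flash)

SIG_NEAR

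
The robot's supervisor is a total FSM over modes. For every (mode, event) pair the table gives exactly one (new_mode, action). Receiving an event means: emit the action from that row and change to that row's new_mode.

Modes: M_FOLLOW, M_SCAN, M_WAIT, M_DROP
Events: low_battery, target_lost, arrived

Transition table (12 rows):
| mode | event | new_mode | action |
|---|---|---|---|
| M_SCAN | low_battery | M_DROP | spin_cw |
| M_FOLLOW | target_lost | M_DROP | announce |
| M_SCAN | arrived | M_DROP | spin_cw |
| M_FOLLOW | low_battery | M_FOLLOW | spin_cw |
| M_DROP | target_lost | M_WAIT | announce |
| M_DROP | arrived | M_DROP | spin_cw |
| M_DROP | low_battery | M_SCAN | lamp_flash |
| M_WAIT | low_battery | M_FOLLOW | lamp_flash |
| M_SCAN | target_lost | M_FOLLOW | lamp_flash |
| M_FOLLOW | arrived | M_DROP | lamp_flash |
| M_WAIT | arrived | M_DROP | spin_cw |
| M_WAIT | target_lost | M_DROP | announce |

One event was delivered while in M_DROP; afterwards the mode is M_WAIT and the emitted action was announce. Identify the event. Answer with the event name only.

target_lost

try low_battery: (M_DROP, low_battery) → (M_SCAN, lamp_flash)
try target_lost: (M_DROP, target_lost) → (M_WAIT, announce)  ← matches
try arrived: (M_DROP, arrived) → (M_DROP, spin_cw)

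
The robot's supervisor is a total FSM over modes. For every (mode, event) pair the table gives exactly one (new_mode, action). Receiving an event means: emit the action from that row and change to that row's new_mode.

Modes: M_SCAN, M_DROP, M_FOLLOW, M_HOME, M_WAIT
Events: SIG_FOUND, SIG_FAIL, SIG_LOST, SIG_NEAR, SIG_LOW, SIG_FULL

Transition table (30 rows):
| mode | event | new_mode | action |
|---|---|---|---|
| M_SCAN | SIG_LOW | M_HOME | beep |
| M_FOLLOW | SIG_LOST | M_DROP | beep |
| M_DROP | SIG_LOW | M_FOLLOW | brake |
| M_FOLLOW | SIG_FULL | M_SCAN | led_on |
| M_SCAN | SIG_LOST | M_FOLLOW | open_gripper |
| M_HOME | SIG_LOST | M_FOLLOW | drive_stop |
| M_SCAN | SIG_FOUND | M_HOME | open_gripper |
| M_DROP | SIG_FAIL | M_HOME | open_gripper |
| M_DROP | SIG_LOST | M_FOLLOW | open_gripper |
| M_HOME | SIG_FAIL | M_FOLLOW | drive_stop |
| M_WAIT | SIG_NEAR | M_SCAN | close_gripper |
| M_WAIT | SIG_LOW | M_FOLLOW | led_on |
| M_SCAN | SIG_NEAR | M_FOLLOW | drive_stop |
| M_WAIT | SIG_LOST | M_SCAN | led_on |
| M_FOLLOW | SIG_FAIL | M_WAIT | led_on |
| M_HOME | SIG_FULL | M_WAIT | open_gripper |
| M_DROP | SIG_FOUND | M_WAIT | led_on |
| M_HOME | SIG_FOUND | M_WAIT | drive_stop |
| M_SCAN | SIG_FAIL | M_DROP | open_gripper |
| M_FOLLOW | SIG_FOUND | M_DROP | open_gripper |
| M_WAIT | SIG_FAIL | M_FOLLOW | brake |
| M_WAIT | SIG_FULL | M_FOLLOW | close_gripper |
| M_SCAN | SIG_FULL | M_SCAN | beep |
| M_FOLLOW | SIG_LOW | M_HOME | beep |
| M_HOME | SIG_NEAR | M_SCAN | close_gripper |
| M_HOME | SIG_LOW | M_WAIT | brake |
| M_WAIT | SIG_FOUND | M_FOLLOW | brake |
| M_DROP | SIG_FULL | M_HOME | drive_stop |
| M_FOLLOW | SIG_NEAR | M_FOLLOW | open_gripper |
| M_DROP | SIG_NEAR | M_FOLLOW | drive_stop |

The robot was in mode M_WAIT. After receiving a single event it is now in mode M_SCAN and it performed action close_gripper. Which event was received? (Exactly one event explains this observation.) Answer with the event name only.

SIG_NEAR

try SIG_FOUND: (M_WAIT, SIG_FOUND) → (M_FOLLOW, brake)
try SIG_FAIL: (M_WAIT, SIG_FAIL) → (M_FOLLOW, brake)
try SIG_LOST: (M_WAIT, SIG_LOST) → (M_SCAN, led_on)
try SIG_NEAR: (M_WAIT, SIG_NEAR) → (M_SCAN, close_gripper)  ← matches
try SIG_LOW: (M_WAIT, SIG_LOW) → (M_FOLLOW, led_on)
try SIG_FULL: (M_WAIT, SIG_FULL) → (M_FOLLOW, close_gripper)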